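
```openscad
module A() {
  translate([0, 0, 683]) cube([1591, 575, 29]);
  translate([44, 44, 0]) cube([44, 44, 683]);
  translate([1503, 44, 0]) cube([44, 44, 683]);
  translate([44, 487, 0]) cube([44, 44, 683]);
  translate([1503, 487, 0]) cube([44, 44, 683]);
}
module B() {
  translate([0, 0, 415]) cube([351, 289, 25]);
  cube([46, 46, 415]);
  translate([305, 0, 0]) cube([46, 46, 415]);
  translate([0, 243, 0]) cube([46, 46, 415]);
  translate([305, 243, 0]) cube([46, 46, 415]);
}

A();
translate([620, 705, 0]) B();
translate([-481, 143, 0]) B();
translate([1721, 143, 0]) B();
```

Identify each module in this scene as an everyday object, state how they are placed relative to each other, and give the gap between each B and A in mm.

Each stool's nearest face is 130 mm from the table's bounding box.

A is a table. B is a stool. Three stools sit around the table at the +y, −x, +x sides. The gap between each stool and the table is 130 mm.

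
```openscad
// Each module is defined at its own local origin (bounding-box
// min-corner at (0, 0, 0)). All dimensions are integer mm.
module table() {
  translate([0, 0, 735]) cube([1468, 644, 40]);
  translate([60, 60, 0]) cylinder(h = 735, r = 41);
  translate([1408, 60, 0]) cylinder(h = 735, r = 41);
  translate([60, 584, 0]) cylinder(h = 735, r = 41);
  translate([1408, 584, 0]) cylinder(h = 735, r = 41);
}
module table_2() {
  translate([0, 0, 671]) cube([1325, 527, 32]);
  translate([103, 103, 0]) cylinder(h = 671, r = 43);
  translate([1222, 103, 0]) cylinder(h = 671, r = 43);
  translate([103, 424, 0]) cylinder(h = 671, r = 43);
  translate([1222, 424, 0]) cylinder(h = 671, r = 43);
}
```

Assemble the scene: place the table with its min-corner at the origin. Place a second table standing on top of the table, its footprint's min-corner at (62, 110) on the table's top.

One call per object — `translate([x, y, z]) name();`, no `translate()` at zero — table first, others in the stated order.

table();
translate([62, 110, 775]) table_2();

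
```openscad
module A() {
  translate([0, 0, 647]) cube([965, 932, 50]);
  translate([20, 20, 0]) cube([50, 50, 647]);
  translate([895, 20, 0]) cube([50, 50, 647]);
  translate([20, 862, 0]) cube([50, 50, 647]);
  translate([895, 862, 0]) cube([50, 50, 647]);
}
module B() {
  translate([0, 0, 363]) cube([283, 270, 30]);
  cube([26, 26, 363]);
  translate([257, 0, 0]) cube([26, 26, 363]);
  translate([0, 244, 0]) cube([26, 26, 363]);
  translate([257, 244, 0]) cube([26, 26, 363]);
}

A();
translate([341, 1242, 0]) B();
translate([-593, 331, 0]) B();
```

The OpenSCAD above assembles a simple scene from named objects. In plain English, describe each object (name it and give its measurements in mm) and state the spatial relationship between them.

A is a table with a 965×932 mm rectangular top, 50 mm thick, top surface at z = 697 mm, supported by four 50×50 mm square legs, each inset 20 mm from the nearest pair of top edges, running from the floor.

B is a four-legged stool. The seat is 283×270 mm, 30 mm thick, top at z = 393 mm. It stands on four square legs, each 26×26 mm in cross-section, from z = 0 to the seat underside, each flush with a corner of the seat.

Two stools sit around the table at the +y, −x sides.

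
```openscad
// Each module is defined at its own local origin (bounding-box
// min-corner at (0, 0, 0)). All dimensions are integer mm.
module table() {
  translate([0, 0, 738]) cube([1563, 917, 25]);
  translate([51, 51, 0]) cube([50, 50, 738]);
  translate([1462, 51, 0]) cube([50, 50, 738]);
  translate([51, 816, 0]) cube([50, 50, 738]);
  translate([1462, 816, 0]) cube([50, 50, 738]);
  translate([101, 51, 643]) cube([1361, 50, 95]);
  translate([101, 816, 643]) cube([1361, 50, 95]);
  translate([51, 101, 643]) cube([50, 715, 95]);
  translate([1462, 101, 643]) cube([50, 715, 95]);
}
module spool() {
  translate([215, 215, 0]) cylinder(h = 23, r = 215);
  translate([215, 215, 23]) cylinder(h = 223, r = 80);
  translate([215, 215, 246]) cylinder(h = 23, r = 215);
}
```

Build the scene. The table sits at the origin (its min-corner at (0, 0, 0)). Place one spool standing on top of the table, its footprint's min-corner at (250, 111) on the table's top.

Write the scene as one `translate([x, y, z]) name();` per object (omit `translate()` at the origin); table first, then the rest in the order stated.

table();
translate([250, 111, 763]) spool();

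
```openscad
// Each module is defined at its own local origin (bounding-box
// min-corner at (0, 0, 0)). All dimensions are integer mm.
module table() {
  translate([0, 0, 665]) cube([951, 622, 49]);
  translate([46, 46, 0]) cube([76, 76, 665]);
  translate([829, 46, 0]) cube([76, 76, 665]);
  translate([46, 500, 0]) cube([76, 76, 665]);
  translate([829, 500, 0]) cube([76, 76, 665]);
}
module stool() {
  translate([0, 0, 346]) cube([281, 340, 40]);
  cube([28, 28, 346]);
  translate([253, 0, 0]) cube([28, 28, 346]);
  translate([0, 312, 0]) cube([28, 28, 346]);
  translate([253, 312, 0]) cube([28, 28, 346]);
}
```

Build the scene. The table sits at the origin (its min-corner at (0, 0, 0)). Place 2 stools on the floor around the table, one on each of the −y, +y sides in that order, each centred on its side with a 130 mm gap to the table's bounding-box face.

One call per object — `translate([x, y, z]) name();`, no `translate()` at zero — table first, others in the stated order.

table();
translate([335, -470, 0]) stool();
translate([335, 752, 0]) stool();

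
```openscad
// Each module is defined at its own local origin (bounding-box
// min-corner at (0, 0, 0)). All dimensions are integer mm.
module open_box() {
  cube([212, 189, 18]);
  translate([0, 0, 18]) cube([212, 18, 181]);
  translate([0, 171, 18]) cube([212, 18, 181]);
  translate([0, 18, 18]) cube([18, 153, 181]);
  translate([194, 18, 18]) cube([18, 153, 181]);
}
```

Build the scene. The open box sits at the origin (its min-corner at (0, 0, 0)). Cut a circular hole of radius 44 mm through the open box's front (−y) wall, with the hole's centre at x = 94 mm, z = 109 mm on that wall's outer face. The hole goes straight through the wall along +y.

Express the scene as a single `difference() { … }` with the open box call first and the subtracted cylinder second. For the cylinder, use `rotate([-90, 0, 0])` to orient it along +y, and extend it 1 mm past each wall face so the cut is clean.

difference() {
  open_box();
  translate([94, -1, 109]) rotate([-90, 0, 0]) cylinder(h = 20, r = 44);
}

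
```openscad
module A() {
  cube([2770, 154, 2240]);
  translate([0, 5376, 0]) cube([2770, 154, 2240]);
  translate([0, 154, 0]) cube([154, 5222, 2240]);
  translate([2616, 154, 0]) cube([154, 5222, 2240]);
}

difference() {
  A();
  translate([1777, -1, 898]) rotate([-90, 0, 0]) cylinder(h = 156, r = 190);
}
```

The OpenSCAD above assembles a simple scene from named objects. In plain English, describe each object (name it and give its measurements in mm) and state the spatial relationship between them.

A is a box-shaped house frame (walls only): outside footprint 2770×5530 mm, wall height 2240 mm, wall thickness 154 mm. The two y-facing walls run the full x-width; the two x-facing walls fit between the inner faces of the y-facing walls.

The house frame has a circular hole of radius 190 mm through its front wall, centred at (x = 1777, z = 898).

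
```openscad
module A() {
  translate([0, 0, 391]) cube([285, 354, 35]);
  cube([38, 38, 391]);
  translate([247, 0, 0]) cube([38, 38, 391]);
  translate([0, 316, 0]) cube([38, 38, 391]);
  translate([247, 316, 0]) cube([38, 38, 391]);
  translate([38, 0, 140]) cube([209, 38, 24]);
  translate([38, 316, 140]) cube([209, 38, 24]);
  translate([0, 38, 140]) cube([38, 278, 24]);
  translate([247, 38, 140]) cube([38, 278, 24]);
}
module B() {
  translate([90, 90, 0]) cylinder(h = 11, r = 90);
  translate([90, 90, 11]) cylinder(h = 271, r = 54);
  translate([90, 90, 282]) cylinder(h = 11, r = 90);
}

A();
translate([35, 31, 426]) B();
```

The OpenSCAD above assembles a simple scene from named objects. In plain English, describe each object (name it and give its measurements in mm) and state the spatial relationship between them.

A is a simple wooden stool: a rectangular seat 285 mm (x) by 354 mm (y), 35 mm thick, top face at z = 426 mm, on four square legs, each 38×38 mm in cross-section. The legs rest on z = 0, each flush with a corner of the seat. Four stretchers, 38 mm wide and 24 mm tall, connect adjacent legs with their undersides at z = 140 mm, each running between the inner faces of the legs it joins and aligned with the legs' outer faces on the other axis.

B is a spool: two coaxial disc flanges of radius 90 mm and thickness 11 mm, joined by a core cylinder of radius 54 mm and height 271 mm. The lower flange rests on z = 0 and the three cylinders share a vertical axis.

The spool is on top of the stool.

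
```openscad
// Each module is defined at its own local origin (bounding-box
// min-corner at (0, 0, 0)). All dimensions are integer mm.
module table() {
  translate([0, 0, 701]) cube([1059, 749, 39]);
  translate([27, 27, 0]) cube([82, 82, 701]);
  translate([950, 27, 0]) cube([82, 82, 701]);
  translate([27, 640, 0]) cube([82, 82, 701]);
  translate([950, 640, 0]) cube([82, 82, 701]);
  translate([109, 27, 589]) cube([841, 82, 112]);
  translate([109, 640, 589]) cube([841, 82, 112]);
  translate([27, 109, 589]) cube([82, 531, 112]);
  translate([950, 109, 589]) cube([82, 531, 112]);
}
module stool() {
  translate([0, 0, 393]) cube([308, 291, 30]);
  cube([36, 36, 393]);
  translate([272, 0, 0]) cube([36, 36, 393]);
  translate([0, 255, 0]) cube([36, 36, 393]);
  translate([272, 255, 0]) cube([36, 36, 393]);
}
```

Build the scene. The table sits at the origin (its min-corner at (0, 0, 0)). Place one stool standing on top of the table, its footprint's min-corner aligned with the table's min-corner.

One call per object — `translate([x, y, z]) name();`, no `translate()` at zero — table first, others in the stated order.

table();
translate([0, 0, 740]) stool();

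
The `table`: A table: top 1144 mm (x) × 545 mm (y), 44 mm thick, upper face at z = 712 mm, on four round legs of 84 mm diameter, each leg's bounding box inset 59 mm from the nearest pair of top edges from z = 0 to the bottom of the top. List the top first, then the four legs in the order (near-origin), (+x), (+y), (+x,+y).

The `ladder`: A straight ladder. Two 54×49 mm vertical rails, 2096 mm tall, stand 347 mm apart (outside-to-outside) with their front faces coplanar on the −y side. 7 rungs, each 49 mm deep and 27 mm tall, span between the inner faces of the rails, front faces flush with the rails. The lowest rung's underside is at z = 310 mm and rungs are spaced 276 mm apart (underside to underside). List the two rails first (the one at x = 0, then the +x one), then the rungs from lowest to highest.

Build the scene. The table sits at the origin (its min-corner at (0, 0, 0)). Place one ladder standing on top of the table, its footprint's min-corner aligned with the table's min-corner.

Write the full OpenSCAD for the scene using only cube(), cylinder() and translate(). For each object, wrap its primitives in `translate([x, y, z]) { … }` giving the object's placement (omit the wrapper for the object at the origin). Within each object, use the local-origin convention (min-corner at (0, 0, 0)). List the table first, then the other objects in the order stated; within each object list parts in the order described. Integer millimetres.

translate([0, 0, 668]) cube([1144, 545, 44]);
translate([101, 101, 0]) cylinder(h = 668, r = 42);
translate([1043, 101, 0]) cylinder(h = 668, r = 42);
translate([101, 444, 0]) cylinder(h = 668, r = 42);
translate([1043, 444, 0]) cylinder(h = 668, r = 42);
translate([0, 0, 712]) {
  cube([54, 49, 2096]);
  translate([293, 0, 0]) cube([54, 49, 2096]);
  translate([54, 0, 310]) cube([239, 49, 27]);
  translate([54, 0, 586]) cube([239, 49, 27]);
  translate([54, 0, 862]) cube([239, 49, 27]);
  translate([54, 0, 1138]) cube([239, 49, 27]);
  translate([54, 0, 1414]) cube([239, 49, 27]);
  translate([54, 0, 1690]) cube([239, 49, 27]);
  translate([54, 0, 1966]) cube([239, 49, 27]);
}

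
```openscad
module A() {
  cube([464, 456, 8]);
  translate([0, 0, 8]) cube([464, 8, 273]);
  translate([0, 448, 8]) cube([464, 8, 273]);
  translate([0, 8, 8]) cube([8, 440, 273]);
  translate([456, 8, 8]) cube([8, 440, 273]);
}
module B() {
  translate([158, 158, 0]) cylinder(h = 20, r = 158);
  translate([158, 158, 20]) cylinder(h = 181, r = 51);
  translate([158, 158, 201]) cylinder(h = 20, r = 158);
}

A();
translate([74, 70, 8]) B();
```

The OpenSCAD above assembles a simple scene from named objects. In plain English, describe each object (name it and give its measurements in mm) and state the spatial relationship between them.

A is an open-topped rectangular box: outside dimensions 464×456×281 mm, with a uniform wall and base thickness of 8 mm. The base is a full 464×456 slab on the floor; four walls sit on top of the base. The front and back walls (the −y and +y sides) span the full width; the two side walls fit between them.

B is a spool: two coaxial disc flanges of radius 158 mm and thickness 20 mm, joined by a core cylinder of radius 51 mm and height 181 mm. The lower flange rests on z = 0 and the three cylinders share a vertical axis.

The spool sits inside the open box, centred.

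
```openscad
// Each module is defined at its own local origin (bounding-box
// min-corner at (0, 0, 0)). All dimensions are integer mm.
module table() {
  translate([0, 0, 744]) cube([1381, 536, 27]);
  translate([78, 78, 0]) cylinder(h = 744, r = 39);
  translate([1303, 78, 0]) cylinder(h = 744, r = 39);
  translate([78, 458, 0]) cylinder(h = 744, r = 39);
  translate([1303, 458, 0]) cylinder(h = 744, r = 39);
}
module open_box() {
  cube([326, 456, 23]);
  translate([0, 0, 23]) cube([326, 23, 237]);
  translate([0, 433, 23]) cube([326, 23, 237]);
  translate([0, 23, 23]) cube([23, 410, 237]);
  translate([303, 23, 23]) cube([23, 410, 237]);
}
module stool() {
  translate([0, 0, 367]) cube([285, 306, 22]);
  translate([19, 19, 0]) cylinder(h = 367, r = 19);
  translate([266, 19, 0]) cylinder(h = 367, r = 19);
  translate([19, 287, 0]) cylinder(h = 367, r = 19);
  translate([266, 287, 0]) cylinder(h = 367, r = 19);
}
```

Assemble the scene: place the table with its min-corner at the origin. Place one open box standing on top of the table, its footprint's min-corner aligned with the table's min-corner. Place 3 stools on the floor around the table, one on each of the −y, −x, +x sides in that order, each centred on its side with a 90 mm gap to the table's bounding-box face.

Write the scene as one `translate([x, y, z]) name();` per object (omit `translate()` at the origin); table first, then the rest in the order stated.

table();
translate([0, 0, 771]) open_box();
translate([548, -396, 0]) stool();
translate([-375, 115, 0]) stool();
translate([1471, 115, 0]) stool();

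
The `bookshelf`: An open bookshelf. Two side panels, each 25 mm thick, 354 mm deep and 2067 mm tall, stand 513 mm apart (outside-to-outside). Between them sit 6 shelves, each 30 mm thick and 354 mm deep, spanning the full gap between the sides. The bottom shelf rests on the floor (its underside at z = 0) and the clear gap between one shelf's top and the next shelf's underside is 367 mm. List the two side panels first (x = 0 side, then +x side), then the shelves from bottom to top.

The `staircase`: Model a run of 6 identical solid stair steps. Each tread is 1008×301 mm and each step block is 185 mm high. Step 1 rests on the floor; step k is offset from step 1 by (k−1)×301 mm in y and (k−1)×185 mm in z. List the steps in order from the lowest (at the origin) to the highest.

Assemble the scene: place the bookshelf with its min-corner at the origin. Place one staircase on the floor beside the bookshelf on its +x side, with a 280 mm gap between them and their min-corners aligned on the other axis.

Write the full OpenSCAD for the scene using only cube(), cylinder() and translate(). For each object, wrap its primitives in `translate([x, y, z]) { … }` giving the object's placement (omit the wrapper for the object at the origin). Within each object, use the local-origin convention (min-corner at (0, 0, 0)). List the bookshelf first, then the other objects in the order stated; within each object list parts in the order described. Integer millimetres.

cube([25, 354, 2067]);
translate([488, 0, 0]) cube([25, 354, 2067]);
translate([25, 0, 0]) cube([463, 354, 30]);
translate([25, 0, 397]) cube([463, 354, 30]);
translate([25, 0, 794]) cube([463, 354, 30]);
translate([25, 0, 1191]) cube([463, 354, 30]);
translate([25, 0, 1588]) cube([463, 354, 30]);
translate([25, 0, 1985]) cube([463, 354, 30]);
translate([793, 0, 0]) {
  cube([1008, 301, 185]);
  translate([0, 301, 185]) cube([1008, 301, 185]);
  translate([0, 602, 370]) cube([1008, 301, 185]);
  translate([0, 903, 555]) cube([1008, 301, 185]);
  translate([0, 1204, 740]) cube([1008, 301, 185]);
  translate([0, 1505, 925]) cube([1008, 301, 185]);
}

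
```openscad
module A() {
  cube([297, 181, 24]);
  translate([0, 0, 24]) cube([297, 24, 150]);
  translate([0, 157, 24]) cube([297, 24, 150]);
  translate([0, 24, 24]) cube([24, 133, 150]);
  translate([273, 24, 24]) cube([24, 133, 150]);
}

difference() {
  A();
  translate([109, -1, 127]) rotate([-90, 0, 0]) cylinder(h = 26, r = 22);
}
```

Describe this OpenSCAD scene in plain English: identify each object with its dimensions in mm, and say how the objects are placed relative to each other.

A is an open storage box with external size 297×181×174 mm and wall thickness 24 mm (the base is also 24 mm thick). The base covers the whole footprint; the four walls stand on the base, with the y-facing walls full-width and the x-facing walls fitting between their inner faces.

The open box has a circular hole of radius 22 mm through its front wall, centred at (x = 109, z = 127).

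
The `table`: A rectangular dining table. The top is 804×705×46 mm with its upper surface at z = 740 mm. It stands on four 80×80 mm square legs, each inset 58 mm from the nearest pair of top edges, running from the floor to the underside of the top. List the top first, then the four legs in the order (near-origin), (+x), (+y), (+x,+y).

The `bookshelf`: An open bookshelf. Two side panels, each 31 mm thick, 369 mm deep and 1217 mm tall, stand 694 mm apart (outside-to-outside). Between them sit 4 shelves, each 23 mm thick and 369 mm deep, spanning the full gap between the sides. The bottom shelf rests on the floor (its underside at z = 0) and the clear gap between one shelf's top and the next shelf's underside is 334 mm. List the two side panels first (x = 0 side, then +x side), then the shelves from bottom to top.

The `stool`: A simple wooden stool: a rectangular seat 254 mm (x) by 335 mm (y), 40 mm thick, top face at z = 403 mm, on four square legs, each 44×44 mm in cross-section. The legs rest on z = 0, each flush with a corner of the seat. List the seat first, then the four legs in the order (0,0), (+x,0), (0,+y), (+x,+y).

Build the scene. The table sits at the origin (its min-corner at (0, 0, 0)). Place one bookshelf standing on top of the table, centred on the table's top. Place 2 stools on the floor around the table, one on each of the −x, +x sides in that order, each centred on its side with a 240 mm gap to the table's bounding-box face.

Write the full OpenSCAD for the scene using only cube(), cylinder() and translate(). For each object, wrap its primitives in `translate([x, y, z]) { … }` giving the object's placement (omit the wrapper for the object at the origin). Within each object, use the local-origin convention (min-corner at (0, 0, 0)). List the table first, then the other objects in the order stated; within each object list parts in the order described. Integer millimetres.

translate([0, 0, 694]) cube([804, 705, 46]);
translate([58, 58, 0]) cube([80, 80, 694]);
translate([666, 58, 0]) cube([80, 80, 694]);
translate([58, 567, 0]) cube([80, 80, 694]);
translate([666, 567, 0]) cube([80, 80, 694]);
translate([55, 168, 740]) {
  cube([31, 369, 1217]);
  translate([663, 0, 0]) cube([31, 369, 1217]);
  translate([31, 0, 0]) cube([632, 369, 23]);
  translate([31, 0, 357]) cube([632, 369, 23]);
  translate([31, 0, 714]) cube([632, 369, 23]);
  translate([31, 0, 1071]) cube([632, 369, 23]);
}
translate([-494, 185, 0]) {
  translate([0, 0, 363]) cube([254, 335, 40]);
  cube([44, 44, 363]);
  translate([210, 0, 0]) cube([44, 44, 363]);
  translate([0, 291, 0]) cube([44, 44, 363]);
  translate([210, 291, 0]) cube([44, 44, 363]);
}
translate([1044, 185, 0]) {
  translate([0, 0, 363]) cube([254, 335, 40]);
  cube([44, 44, 363]);
  translate([210, 0, 0]) cube([44, 44, 363]);
  translate([0, 291, 0]) cube([44, 44, 363]);
  translate([210, 291, 0]) cube([44, 44, 363]);
}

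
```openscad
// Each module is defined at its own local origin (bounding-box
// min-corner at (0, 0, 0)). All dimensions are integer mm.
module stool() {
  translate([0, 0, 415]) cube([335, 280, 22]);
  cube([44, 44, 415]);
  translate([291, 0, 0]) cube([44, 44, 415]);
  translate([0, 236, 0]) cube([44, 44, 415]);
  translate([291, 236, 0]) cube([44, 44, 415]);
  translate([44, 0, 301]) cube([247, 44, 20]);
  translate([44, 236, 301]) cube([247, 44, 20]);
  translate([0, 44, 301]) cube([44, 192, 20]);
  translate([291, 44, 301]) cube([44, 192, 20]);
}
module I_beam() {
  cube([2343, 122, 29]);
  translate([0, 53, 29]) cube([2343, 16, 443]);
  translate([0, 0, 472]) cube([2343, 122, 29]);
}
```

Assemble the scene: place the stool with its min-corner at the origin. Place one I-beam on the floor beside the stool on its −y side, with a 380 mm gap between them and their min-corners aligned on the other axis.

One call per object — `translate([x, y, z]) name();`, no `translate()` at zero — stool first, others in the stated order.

stool();
translate([0, -502, 0]) I_beam();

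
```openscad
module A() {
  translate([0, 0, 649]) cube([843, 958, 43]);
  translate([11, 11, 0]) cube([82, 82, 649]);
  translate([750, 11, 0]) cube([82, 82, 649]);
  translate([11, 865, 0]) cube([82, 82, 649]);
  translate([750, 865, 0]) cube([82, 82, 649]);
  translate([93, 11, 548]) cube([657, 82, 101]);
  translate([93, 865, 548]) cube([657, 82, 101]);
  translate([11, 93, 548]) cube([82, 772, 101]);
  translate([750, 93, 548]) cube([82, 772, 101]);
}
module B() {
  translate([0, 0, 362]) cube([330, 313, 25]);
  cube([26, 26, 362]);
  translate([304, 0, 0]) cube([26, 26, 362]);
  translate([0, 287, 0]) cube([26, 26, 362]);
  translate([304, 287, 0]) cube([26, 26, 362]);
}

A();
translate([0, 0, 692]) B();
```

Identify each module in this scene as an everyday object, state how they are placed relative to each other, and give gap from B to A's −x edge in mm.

The stool's min-x is at 0; the table's min-x is 0; gap = 0 mm.

A is a table. B is a stool. The stool is on top of the table. The gap from the stool to the table's −x edge is 0 mm.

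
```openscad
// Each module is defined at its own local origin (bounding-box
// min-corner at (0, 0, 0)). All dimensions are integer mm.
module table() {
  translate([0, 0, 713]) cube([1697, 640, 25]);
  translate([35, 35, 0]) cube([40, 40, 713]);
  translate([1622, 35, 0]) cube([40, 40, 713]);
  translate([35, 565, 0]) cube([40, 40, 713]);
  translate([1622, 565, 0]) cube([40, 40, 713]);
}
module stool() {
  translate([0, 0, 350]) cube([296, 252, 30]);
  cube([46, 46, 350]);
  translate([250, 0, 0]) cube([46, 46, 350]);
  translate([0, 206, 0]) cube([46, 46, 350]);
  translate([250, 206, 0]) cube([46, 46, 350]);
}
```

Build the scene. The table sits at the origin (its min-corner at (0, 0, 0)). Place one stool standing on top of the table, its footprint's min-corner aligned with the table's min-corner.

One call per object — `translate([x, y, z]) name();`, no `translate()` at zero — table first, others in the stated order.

table();
translate([0, 0, 738]) stool();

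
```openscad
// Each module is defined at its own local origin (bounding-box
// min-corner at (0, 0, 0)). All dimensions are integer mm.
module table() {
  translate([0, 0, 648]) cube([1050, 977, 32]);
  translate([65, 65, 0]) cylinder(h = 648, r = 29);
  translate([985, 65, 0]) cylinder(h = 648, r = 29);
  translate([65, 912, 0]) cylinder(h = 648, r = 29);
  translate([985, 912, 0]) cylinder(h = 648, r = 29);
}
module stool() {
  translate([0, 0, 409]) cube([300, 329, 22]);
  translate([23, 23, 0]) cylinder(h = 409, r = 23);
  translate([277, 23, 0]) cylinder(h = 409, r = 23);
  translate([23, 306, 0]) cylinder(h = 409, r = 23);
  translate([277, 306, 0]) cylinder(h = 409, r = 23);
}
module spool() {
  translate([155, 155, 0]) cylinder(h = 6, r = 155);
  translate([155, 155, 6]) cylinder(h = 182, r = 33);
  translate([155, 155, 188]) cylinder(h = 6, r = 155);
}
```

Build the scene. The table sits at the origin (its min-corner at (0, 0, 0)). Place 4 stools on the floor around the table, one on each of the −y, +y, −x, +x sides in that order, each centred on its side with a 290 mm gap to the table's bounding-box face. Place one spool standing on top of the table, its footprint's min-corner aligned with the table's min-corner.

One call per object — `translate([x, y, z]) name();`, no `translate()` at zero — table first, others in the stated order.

table();
translate([375, -619, 0]) stool();
translate([375, 1267, 0]) stool();
translate([-590, 324, 0]) stool();
translate([1340, 324, 0]) stool();
translate([0, 0, 680]) spool();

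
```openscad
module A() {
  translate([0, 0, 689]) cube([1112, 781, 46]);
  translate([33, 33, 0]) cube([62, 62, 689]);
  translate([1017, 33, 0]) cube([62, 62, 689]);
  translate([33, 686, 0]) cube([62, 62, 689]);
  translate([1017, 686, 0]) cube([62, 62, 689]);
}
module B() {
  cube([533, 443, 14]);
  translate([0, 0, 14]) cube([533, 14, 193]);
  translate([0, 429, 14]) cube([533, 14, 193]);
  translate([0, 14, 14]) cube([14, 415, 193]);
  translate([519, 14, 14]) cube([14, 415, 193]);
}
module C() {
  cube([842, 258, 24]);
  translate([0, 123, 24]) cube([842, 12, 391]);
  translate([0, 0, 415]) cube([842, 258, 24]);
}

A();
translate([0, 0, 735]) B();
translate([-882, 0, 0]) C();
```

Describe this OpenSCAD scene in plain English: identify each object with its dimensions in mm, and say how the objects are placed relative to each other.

A is a table: top 1112 mm (x) × 781 mm (y), 46 mm thick, upper face at z = 735 mm, on four 62×62 mm square legs, each inset 33 mm from the nearest pair of top edges, running from z = 0 to the bottom of the top.

B is an open storage box with external size 533×443×207 mm and wall thickness 14 mm (the base is also 14 mm thick). The base covers the whole footprint; the four walls stand on the base, with the y-facing walls full-width and the x-facing walls fitting between their inner faces.

C is an I-beam lying along x, 842 mm long. Overall section height 439 mm. Two flanges 258 mm wide (y) and 24 mm thick, one on the floor and one at the top; a web 12 mm thick runs between them, centred on the flange width.

The open box is on top of the table. The I-beam is on the floor beside the table on its −x side.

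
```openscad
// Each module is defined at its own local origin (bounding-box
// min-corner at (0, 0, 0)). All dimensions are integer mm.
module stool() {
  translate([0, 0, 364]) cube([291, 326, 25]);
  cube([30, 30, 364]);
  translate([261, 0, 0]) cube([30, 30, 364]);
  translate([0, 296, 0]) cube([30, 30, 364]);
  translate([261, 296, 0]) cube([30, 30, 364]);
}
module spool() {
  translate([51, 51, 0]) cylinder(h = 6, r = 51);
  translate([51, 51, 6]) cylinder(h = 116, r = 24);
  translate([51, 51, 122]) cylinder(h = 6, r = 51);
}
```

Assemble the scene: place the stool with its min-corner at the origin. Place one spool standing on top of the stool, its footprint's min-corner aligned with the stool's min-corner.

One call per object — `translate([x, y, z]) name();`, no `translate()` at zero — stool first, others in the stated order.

stool();
translate([0, 0, 389]) spool();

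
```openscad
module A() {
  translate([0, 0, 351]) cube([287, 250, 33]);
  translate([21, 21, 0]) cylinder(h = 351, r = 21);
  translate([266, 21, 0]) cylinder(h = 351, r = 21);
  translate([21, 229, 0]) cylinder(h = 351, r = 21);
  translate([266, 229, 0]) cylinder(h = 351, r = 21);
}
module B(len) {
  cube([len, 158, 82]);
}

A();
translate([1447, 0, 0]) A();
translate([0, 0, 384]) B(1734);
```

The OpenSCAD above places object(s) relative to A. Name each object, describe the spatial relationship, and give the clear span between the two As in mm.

Second stool starts at x = 1447; first ends at x = 287; clear span = 1447 − 287 = 1160 mm.

A is a stool. B is a beam. A beam spans the tops of two stools. The clear span between the two stools is 1160 mm.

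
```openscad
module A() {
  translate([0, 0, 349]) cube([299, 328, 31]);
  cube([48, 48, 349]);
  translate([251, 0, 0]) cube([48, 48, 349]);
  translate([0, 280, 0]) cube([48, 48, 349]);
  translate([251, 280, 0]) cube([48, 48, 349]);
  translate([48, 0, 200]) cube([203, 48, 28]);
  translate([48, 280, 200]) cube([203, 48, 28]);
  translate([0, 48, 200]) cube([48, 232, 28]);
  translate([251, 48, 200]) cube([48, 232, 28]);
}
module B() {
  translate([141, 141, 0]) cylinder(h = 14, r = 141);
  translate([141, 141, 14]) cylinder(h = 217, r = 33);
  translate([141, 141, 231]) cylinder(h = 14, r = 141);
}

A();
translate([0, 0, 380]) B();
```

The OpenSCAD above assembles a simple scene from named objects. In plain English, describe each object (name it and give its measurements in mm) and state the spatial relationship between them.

A is a four-legged stool. The seat is 299×328 mm, 31 mm thick, top at z = 380 mm. It stands on four square legs, each 48×48 mm in cross-section, from z = 0 to the seat underside, each flush with a corner of the seat. Four stretchers, 48 mm wide and 28 mm tall, connect adjacent legs with their undersides at z = 200 mm, each running between the inner faces of the legs it joins and aligned with the legs' outer faces on the other axis.

B is a spool: two coaxial disc flanges of radius 141 mm and thickness 14 mm, joined by a core cylinder of radius 33 mm and height 217 mm. The lower flange rests on z = 0 and the three cylinders share a vertical axis.

The spool is on top of the stool.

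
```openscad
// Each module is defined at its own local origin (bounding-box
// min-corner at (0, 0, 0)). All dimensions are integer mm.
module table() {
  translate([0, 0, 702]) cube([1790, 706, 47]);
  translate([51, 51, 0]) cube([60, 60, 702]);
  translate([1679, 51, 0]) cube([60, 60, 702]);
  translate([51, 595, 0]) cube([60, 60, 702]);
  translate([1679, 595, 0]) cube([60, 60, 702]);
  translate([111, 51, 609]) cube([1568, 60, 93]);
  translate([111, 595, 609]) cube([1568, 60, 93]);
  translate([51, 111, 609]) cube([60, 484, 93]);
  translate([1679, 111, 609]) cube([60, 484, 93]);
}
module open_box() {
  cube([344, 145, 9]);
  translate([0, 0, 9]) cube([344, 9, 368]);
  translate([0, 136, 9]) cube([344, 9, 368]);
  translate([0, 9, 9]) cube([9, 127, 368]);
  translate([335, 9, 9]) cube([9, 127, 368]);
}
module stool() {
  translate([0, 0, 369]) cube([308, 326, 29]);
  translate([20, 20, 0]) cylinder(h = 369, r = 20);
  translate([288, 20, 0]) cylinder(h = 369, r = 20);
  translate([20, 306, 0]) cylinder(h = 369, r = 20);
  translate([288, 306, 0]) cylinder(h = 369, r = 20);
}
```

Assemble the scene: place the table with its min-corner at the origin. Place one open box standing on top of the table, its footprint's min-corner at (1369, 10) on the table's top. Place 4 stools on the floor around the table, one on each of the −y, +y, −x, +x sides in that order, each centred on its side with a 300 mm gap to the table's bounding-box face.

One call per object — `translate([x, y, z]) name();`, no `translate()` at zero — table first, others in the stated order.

table();
translate([1369, 10, 749]) open_box();
translate([741, -626, 0]) stool();
translate([741, 1006, 0]) stool();
translate([-608, 190, 0]) stool();
translate([2090, 190, 0]) stool();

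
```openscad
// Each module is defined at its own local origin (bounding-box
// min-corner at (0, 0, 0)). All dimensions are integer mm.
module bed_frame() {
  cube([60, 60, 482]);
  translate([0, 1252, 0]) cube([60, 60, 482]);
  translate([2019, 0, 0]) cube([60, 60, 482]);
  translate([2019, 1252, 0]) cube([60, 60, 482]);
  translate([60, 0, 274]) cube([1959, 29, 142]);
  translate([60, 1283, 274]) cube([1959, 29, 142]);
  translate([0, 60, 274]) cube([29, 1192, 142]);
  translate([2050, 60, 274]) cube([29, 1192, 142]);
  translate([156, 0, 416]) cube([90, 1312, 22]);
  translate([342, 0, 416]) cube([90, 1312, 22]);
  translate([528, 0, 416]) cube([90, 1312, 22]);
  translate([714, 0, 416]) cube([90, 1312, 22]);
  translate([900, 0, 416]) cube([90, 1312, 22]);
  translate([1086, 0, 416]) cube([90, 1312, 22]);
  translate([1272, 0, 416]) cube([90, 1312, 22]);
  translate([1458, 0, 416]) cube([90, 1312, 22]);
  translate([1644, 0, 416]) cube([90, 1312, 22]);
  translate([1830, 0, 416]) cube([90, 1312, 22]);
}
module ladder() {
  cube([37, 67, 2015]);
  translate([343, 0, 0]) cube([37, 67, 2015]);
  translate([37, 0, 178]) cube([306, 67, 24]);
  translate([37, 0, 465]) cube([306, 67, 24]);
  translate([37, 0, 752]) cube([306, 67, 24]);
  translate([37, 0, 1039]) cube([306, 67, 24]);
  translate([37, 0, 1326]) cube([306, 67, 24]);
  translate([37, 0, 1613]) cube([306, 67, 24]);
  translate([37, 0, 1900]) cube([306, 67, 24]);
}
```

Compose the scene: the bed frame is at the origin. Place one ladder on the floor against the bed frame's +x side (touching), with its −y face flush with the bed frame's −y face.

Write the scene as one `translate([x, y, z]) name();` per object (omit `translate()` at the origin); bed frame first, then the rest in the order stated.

bed_frame();
translate([2079, 0, 0]) ladder();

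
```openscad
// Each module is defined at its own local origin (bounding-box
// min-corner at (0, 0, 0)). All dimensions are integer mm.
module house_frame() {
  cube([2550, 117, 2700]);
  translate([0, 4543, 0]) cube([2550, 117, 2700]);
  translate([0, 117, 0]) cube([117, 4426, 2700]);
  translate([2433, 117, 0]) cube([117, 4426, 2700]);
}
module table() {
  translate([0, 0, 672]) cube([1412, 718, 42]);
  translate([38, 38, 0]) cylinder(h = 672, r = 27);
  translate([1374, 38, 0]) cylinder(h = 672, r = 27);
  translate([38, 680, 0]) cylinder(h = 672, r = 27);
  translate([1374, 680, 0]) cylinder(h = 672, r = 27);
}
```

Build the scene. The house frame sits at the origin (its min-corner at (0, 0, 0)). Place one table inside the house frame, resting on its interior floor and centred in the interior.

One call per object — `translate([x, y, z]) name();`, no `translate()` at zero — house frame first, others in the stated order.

house_frame();
translate([569, 1971, 0]) table();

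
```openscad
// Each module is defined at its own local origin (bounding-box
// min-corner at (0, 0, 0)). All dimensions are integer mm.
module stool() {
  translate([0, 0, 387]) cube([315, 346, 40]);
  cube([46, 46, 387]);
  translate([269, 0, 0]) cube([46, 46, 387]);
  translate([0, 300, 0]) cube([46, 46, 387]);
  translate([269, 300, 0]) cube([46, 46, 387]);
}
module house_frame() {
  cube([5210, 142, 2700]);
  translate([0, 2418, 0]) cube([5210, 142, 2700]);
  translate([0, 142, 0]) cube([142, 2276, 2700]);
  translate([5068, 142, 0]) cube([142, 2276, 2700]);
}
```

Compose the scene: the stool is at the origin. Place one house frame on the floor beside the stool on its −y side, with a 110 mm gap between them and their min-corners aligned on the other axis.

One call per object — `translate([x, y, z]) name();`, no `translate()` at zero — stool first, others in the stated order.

stool();
translate([0, -2670, 0]) house_frame();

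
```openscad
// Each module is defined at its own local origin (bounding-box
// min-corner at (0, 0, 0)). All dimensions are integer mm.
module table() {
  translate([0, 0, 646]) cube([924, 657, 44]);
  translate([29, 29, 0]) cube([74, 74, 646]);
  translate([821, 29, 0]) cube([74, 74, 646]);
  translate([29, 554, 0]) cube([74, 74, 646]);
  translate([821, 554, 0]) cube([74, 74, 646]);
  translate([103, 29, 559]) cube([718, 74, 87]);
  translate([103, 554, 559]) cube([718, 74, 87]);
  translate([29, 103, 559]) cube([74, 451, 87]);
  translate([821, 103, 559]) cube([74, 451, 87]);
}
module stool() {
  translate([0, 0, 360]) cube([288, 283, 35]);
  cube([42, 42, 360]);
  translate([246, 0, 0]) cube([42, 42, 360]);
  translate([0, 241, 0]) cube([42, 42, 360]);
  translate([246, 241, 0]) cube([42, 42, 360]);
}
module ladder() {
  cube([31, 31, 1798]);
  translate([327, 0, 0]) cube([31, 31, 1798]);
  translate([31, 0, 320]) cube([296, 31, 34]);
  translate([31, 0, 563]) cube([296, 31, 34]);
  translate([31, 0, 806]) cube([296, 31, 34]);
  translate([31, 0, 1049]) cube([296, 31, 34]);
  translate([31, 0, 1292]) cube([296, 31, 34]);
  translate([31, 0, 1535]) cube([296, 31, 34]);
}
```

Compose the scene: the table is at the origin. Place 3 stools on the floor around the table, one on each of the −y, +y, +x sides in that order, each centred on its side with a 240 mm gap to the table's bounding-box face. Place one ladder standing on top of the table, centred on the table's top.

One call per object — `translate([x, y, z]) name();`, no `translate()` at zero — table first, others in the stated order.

table();
translate([318, -523, 0]) stool();
translate([318, 897, 0]) stool();
translate([1164, 187, 0]) stool();
translate([283, 313, 690]) ladder();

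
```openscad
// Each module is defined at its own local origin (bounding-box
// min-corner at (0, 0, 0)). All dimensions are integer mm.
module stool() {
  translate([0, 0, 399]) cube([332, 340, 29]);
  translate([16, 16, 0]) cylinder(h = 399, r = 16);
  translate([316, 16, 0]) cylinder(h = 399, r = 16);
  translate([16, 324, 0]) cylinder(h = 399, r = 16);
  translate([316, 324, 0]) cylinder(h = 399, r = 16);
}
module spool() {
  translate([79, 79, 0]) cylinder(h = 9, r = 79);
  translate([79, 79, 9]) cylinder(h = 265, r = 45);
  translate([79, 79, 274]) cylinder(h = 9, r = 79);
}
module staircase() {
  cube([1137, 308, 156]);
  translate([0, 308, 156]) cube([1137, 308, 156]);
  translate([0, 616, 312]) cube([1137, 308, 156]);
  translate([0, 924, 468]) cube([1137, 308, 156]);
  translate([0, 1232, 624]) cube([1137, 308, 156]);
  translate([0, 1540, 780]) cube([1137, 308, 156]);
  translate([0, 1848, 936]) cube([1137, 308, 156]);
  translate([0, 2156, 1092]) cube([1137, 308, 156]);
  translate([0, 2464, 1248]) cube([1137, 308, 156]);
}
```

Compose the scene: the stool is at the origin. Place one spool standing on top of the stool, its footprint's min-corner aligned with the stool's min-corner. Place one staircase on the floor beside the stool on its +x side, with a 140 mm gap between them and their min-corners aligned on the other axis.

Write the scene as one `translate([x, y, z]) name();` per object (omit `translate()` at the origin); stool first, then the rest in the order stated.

stool();
translate([0, 0, 428]) spool();
translate([472, 0, 0]) staircase();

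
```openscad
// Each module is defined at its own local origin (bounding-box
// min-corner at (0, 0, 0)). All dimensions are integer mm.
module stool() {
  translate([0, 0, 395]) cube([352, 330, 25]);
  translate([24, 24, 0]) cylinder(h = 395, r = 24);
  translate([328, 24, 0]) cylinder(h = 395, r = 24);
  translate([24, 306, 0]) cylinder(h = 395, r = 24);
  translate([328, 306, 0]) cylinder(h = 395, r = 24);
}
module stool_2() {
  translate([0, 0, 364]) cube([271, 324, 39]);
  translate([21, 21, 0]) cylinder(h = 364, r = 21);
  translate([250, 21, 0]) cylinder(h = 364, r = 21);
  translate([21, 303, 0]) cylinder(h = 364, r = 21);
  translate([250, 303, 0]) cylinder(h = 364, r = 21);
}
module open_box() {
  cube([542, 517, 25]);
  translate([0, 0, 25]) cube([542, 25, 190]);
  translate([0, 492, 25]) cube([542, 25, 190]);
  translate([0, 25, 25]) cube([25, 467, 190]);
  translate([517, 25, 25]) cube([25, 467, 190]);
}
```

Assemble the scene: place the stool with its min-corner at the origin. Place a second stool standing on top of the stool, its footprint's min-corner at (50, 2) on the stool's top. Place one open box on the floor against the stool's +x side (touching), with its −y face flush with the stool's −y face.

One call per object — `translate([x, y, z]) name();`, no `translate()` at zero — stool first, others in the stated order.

stool();
translate([50, 2, 420]) stool_2();
translate([352, 0, 0]) open_box();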